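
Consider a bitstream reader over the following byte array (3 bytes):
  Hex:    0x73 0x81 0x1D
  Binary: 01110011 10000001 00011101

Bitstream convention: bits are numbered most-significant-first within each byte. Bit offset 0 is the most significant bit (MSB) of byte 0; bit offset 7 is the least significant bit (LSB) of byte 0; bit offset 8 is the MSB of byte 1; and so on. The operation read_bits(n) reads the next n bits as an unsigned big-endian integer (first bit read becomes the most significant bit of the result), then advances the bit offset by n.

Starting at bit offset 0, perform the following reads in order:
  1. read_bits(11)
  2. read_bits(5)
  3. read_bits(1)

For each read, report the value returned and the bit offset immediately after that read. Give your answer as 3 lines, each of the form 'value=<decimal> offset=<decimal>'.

Read 1: bits[0:11] width=11 -> value=924 (bin 01110011100); offset now 11 = byte 1 bit 3; 13 bits remain
Read 2: bits[11:16] width=5 -> value=1 (bin 00001); offset now 16 = byte 2 bit 0; 8 bits remain
Read 3: bits[16:17] width=1 -> value=0 (bin 0); offset now 17 = byte 2 bit 1; 7 bits remain

Answer: value=924 offset=11
value=1 offset=16
value=0 offset=17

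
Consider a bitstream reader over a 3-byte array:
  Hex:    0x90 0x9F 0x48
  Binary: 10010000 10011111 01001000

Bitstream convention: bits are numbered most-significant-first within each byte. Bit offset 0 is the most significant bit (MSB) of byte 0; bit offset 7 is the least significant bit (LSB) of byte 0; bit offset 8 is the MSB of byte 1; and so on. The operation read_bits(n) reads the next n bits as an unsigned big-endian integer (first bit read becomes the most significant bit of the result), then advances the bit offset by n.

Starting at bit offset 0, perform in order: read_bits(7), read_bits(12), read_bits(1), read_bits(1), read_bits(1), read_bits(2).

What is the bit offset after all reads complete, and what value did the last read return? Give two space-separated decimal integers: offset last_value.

Answer: 24 0

Derivation:
Read 1: bits[0:7] width=7 -> value=72 (bin 1001000); offset now 7 = byte 0 bit 7; 17 bits remain
Read 2: bits[7:19] width=12 -> value=1274 (bin 010011111010); offset now 19 = byte 2 bit 3; 5 bits remain
Read 3: bits[19:20] width=1 -> value=0 (bin 0); offset now 20 = byte 2 bit 4; 4 bits remain
Read 4: bits[20:21] width=1 -> value=1 (bin 1); offset now 21 = byte 2 bit 5; 3 bits remain
Read 5: bits[21:22] width=1 -> value=0 (bin 0); offset now 22 = byte 2 bit 6; 2 bits remain
Read 6: bits[22:24] width=2 -> value=0 (bin 00); offset now 24 = byte 3 bit 0; 0 bits remain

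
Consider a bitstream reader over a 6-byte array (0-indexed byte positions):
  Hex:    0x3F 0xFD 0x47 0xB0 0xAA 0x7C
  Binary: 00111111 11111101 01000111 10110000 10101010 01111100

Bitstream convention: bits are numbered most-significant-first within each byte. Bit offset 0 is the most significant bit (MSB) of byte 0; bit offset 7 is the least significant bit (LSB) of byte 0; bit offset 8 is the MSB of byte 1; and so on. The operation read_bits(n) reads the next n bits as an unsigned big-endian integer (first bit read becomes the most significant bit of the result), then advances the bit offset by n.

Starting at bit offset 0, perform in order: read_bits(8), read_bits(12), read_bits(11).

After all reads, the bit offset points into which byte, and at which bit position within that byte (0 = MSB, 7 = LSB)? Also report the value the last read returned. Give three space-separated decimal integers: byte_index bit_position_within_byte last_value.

Answer: 3 7 984

Derivation:
Read 1: bits[0:8] width=8 -> value=63 (bin 00111111); offset now 8 = byte 1 bit 0; 40 bits remain
Read 2: bits[8:20] width=12 -> value=4052 (bin 111111010100); offset now 20 = byte 2 bit 4; 28 bits remain
Read 3: bits[20:31] width=11 -> value=984 (bin 01111011000); offset now 31 = byte 3 bit 7; 17 bits remain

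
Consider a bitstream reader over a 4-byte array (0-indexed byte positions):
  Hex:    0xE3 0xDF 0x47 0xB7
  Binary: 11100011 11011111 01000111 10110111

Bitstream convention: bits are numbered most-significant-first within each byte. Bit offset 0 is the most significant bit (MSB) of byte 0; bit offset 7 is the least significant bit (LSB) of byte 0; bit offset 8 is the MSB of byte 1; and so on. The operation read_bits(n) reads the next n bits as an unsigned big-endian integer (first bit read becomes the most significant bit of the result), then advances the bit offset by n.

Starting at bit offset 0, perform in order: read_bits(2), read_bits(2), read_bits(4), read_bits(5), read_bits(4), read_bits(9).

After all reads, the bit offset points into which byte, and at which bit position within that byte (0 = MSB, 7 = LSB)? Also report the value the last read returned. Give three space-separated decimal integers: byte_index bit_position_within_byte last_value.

Read 1: bits[0:2] width=2 -> value=3 (bin 11); offset now 2 = byte 0 bit 2; 30 bits remain
Read 2: bits[2:4] width=2 -> value=2 (bin 10); offset now 4 = byte 0 bit 4; 28 bits remain
Read 3: bits[4:8] width=4 -> value=3 (bin 0011); offset now 8 = byte 1 bit 0; 24 bits remain
Read 4: bits[8:13] width=5 -> value=27 (bin 11011); offset now 13 = byte 1 bit 5; 19 bits remain
Read 5: bits[13:17] width=4 -> value=14 (bin 1110); offset now 17 = byte 2 bit 1; 15 bits remain
Read 6: bits[17:26] width=9 -> value=286 (bin 100011110); offset now 26 = byte 3 bit 2; 6 bits remain

Answer: 3 2 286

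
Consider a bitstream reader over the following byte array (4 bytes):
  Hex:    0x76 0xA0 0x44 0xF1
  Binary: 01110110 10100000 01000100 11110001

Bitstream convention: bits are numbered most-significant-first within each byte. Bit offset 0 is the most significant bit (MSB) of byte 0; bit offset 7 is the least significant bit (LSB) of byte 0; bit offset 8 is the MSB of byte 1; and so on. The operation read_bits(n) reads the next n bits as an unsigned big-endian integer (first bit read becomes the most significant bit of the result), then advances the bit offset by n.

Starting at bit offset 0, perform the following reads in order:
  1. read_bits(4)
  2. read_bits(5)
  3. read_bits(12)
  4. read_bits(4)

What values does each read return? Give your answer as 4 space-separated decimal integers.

Read 1: bits[0:4] width=4 -> value=7 (bin 0111); offset now 4 = byte 0 bit 4; 28 bits remain
Read 2: bits[4:9] width=5 -> value=13 (bin 01101); offset now 9 = byte 1 bit 1; 23 bits remain
Read 3: bits[9:21] width=12 -> value=1032 (bin 010000001000); offset now 21 = byte 2 bit 5; 11 bits remain
Read 4: bits[21:25] width=4 -> value=9 (bin 1001); offset now 25 = byte 3 bit 1; 7 bits remain

Answer: 7 13 1032 9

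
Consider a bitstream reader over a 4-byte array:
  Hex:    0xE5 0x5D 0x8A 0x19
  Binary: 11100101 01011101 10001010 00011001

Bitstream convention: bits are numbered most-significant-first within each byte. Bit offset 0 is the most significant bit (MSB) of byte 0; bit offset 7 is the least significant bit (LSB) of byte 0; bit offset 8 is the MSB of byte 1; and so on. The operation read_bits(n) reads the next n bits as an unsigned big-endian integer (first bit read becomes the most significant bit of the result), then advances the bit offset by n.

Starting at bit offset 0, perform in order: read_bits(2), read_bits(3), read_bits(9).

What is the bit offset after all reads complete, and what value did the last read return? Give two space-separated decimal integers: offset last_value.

Answer: 14 343

Derivation:
Read 1: bits[0:2] width=2 -> value=3 (bin 11); offset now 2 = byte 0 bit 2; 30 bits remain
Read 2: bits[2:5] width=3 -> value=4 (bin 100); offset now 5 = byte 0 bit 5; 27 bits remain
Read 3: bits[5:14] width=9 -> value=343 (bin 101010111); offset now 14 = byte 1 bit 6; 18 bits remain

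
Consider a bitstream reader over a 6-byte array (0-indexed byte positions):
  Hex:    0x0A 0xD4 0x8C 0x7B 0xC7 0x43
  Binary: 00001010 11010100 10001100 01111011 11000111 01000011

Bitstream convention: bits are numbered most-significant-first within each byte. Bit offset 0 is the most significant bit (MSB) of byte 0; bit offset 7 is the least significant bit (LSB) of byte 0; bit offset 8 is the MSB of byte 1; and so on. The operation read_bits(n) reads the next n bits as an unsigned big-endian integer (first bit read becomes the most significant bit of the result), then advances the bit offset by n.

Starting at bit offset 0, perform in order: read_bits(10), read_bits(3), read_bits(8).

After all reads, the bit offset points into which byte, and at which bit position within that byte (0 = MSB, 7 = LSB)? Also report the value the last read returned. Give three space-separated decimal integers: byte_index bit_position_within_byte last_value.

Answer: 2 5 145

Derivation:
Read 1: bits[0:10] width=10 -> value=43 (bin 0000101011); offset now 10 = byte 1 bit 2; 38 bits remain
Read 2: bits[10:13] width=3 -> value=2 (bin 010); offset now 13 = byte 1 bit 5; 35 bits remain
Read 3: bits[13:21] width=8 -> value=145 (bin 10010001); offset now 21 = byte 2 bit 5; 27 bits remain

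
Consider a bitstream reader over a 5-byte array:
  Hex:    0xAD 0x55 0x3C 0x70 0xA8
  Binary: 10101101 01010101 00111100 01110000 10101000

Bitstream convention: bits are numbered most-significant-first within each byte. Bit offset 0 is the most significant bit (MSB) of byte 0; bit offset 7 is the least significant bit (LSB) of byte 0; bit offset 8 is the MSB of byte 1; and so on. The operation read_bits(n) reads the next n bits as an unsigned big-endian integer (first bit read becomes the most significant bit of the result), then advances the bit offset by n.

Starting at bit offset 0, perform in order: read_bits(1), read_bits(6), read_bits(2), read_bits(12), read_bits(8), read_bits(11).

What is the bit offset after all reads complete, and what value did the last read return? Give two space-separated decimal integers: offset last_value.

Read 1: bits[0:1] width=1 -> value=1 (bin 1); offset now 1 = byte 0 bit 1; 39 bits remain
Read 2: bits[1:7] width=6 -> value=22 (bin 010110); offset now 7 = byte 0 bit 7; 33 bits remain
Read 3: bits[7:9] width=2 -> value=2 (bin 10); offset now 9 = byte 1 bit 1; 31 bits remain
Read 4: bits[9:21] width=12 -> value=2727 (bin 101010100111); offset now 21 = byte 2 bit 5; 19 bits remain
Read 5: bits[21:29] width=8 -> value=142 (bin 10001110); offset now 29 = byte 3 bit 5; 11 bits remain
Read 6: bits[29:40] width=11 -> value=168 (bin 00010101000); offset now 40 = byte 5 bit 0; 0 bits remain

Answer: 40 168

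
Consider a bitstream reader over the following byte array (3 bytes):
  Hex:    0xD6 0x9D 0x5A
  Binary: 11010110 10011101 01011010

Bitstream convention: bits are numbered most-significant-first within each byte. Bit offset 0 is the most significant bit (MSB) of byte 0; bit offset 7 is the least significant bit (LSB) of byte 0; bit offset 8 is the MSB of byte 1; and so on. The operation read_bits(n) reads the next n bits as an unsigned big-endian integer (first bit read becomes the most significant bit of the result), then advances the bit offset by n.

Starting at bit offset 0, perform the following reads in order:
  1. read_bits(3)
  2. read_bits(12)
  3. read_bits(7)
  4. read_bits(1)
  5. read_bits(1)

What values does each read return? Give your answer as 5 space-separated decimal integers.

Answer: 6 2894 86 1 0

Derivation:
Read 1: bits[0:3] width=3 -> value=6 (bin 110); offset now 3 = byte 0 bit 3; 21 bits remain
Read 2: bits[3:15] width=12 -> value=2894 (bin 101101001110); offset now 15 = byte 1 bit 7; 9 bits remain
Read 3: bits[15:22] width=7 -> value=86 (bin 1010110); offset now 22 = byte 2 bit 6; 2 bits remain
Read 4: bits[22:23] width=1 -> value=1 (bin 1); offset now 23 = byte 2 bit 7; 1 bits remain
Read 5: bits[23:24] width=1 -> value=0 (bin 0); offset now 24 = byte 3 bit 0; 0 bits remain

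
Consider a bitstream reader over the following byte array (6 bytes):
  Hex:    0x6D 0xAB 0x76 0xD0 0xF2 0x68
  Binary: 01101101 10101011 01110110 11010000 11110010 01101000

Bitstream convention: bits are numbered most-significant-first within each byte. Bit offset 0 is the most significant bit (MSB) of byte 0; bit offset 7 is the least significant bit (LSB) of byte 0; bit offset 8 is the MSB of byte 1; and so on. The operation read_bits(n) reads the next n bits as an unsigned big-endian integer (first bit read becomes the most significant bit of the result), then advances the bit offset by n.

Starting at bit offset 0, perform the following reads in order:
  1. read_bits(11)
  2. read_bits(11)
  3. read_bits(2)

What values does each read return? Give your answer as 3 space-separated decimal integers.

Read 1: bits[0:11] width=11 -> value=877 (bin 01101101101); offset now 11 = byte 1 bit 3; 37 bits remain
Read 2: bits[11:22] width=11 -> value=733 (bin 01011011101); offset now 22 = byte 2 bit 6; 26 bits remain
Read 3: bits[22:24] width=2 -> value=2 (bin 10); offset now 24 = byte 3 bit 0; 24 bits remain

Answer: 877 733 2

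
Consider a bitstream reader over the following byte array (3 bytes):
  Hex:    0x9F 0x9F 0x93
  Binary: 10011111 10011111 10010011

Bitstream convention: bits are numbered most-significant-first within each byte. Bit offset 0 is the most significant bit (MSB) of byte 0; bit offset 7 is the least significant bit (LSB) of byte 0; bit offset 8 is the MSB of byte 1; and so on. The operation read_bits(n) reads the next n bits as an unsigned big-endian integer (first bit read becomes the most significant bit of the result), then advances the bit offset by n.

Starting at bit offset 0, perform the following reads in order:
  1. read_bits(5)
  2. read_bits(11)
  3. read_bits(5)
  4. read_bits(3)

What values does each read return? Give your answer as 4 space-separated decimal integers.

Answer: 19 1951 18 3

Derivation:
Read 1: bits[0:5] width=5 -> value=19 (bin 10011); offset now 5 = byte 0 bit 5; 19 bits remain
Read 2: bits[5:16] width=11 -> value=1951 (bin 11110011111); offset now 16 = byte 2 bit 0; 8 bits remain
Read 3: bits[16:21] width=5 -> value=18 (bin 10010); offset now 21 = byte 2 bit 5; 3 bits remain
Read 4: bits[21:24] width=3 -> value=3 (bin 011); offset now 24 = byte 3 bit 0; 0 bits remain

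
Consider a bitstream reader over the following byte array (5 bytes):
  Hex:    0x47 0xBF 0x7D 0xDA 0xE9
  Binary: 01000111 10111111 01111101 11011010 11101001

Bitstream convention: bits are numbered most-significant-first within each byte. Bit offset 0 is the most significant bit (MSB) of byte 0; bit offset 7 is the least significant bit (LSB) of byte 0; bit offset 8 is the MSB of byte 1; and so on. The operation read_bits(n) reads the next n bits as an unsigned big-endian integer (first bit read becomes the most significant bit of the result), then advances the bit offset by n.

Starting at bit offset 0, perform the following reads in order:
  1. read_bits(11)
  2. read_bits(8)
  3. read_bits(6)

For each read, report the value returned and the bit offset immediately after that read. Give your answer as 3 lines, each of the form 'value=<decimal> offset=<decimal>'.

Answer: value=573 offset=11
value=251 offset=19
value=59 offset=25

Derivation:
Read 1: bits[0:11] width=11 -> value=573 (bin 01000111101); offset now 11 = byte 1 bit 3; 29 bits remain
Read 2: bits[11:19] width=8 -> value=251 (bin 11111011); offset now 19 = byte 2 bit 3; 21 bits remain
Read 3: bits[19:25] width=6 -> value=59 (bin 111011); offset now 25 = byte 3 bit 1; 15 bits remain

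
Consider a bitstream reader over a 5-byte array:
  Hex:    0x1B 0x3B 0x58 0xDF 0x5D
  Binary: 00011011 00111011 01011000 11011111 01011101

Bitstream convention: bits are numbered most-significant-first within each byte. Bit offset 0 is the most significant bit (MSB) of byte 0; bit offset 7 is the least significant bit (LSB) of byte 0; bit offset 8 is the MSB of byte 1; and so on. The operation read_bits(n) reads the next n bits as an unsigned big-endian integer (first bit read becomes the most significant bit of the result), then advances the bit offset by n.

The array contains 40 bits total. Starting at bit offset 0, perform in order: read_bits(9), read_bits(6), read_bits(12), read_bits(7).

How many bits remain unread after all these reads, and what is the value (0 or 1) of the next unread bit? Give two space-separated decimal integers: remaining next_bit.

Read 1: bits[0:9] width=9 -> value=54 (bin 000110110); offset now 9 = byte 1 bit 1; 31 bits remain
Read 2: bits[9:15] width=6 -> value=29 (bin 011101); offset now 15 = byte 1 bit 7; 25 bits remain
Read 3: bits[15:27] width=12 -> value=2758 (bin 101011000110); offset now 27 = byte 3 bit 3; 13 bits remain
Read 4: bits[27:34] width=7 -> value=125 (bin 1111101); offset now 34 = byte 4 bit 2; 6 bits remain

Answer: 6 0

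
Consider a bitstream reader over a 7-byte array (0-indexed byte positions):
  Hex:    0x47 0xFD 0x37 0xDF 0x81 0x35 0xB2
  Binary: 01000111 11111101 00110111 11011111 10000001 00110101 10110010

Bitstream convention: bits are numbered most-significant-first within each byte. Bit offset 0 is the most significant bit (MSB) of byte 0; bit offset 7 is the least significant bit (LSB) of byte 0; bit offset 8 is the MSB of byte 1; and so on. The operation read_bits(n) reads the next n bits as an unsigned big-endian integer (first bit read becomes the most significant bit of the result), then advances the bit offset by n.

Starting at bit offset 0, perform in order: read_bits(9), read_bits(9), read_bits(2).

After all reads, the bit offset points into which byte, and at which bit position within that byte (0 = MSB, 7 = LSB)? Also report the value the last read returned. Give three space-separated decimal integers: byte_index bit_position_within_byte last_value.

Read 1: bits[0:9] width=9 -> value=143 (bin 010001111); offset now 9 = byte 1 bit 1; 47 bits remain
Read 2: bits[9:18] width=9 -> value=500 (bin 111110100); offset now 18 = byte 2 bit 2; 38 bits remain
Read 3: bits[18:20] width=2 -> value=3 (bin 11); offset now 20 = byte 2 bit 4; 36 bits remain

Answer: 2 4 3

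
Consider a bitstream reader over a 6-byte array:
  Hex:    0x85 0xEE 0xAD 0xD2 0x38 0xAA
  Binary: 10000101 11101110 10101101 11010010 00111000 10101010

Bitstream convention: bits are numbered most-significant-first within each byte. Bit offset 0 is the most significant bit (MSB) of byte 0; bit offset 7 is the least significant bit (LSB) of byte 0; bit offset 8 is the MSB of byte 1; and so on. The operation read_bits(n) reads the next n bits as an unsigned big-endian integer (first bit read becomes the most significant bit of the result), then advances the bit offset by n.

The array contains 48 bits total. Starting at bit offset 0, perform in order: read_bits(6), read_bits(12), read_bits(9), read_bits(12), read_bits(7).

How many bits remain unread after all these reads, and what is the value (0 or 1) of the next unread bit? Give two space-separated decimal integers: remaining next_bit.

Answer: 2 1

Derivation:
Read 1: bits[0:6] width=6 -> value=33 (bin 100001); offset now 6 = byte 0 bit 6; 42 bits remain
Read 2: bits[6:18] width=12 -> value=1978 (bin 011110111010); offset now 18 = byte 2 bit 2; 30 bits remain
Read 3: bits[18:27] width=9 -> value=366 (bin 101101110); offset now 27 = byte 3 bit 3; 21 bits remain
Read 4: bits[27:39] width=12 -> value=2332 (bin 100100011100); offset now 39 = byte 4 bit 7; 9 bits remain
Read 5: bits[39:46] width=7 -> value=42 (bin 0101010); offset now 46 = byte 5 bit 6; 2 bits remain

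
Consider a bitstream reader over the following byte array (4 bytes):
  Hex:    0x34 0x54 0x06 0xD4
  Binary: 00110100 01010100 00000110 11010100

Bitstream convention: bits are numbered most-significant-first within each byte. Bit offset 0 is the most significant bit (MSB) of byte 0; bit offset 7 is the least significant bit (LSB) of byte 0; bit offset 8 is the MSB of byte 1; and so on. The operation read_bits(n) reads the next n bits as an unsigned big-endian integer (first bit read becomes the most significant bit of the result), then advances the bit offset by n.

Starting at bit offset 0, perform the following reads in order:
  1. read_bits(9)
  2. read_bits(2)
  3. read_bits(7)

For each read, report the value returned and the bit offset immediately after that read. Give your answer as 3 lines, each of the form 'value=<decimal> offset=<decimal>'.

Read 1: bits[0:9] width=9 -> value=104 (bin 001101000); offset now 9 = byte 1 bit 1; 23 bits remain
Read 2: bits[9:11] width=2 -> value=2 (bin 10); offset now 11 = byte 1 bit 3; 21 bits remain
Read 3: bits[11:18] width=7 -> value=80 (bin 1010000); offset now 18 = byte 2 bit 2; 14 bits remain

Answer: value=104 offset=9
value=2 offset=11
value=80 offset=18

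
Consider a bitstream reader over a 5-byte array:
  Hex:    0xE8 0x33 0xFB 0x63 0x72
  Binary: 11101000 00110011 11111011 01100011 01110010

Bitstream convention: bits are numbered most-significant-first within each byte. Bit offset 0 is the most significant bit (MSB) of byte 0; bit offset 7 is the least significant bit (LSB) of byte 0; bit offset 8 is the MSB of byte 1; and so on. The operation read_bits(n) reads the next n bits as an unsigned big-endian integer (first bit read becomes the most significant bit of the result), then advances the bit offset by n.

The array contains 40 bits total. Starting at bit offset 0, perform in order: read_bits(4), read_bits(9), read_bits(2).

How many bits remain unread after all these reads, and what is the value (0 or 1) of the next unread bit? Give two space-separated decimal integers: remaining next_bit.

Answer: 25 1

Derivation:
Read 1: bits[0:4] width=4 -> value=14 (bin 1110); offset now 4 = byte 0 bit 4; 36 bits remain
Read 2: bits[4:13] width=9 -> value=262 (bin 100000110); offset now 13 = byte 1 bit 5; 27 bits remain
Read 3: bits[13:15] width=2 -> value=1 (bin 01); offset now 15 = byte 1 bit 7; 25 bits remain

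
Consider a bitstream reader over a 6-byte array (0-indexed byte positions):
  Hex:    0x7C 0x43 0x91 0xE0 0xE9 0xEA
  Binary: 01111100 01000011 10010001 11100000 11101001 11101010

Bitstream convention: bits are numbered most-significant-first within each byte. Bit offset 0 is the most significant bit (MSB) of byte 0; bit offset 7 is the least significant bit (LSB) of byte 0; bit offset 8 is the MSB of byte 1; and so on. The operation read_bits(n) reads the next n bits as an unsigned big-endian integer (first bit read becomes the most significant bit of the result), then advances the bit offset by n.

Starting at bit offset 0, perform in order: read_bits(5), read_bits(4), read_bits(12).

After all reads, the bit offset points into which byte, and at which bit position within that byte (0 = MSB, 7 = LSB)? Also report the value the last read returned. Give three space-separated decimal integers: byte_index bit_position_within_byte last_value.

Read 1: bits[0:5] width=5 -> value=15 (bin 01111); offset now 5 = byte 0 bit 5; 43 bits remain
Read 2: bits[5:9] width=4 -> value=8 (bin 1000); offset now 9 = byte 1 bit 1; 39 bits remain
Read 3: bits[9:21] width=12 -> value=2162 (bin 100001110010); offset now 21 = byte 2 bit 5; 27 bits remain

Answer: 2 5 2162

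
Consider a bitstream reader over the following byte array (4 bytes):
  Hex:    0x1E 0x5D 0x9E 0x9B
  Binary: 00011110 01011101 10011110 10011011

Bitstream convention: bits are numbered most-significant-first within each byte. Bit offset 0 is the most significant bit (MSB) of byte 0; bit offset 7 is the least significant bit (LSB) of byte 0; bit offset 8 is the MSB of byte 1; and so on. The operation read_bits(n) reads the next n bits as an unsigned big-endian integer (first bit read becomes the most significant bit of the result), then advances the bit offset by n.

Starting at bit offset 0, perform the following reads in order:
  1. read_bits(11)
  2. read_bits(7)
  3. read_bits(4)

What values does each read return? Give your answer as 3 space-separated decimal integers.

Read 1: bits[0:11] width=11 -> value=242 (bin 00011110010); offset now 11 = byte 1 bit 3; 21 bits remain
Read 2: bits[11:18] width=7 -> value=118 (bin 1110110); offset now 18 = byte 2 bit 2; 14 bits remain
Read 3: bits[18:22] width=4 -> value=7 (bin 0111); offset now 22 = byte 2 bit 6; 10 bits remain

Answer: 242 118 7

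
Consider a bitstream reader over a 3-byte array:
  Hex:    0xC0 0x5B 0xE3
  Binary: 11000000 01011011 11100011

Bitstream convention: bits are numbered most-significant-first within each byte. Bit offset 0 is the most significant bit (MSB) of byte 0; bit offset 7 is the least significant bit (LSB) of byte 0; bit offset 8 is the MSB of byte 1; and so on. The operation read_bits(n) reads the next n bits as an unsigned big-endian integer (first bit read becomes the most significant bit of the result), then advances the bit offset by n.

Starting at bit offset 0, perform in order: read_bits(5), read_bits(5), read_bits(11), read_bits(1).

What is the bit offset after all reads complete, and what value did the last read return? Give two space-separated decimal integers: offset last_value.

Answer: 22 0

Derivation:
Read 1: bits[0:5] width=5 -> value=24 (bin 11000); offset now 5 = byte 0 bit 5; 19 bits remain
Read 2: bits[5:10] width=5 -> value=1 (bin 00001); offset now 10 = byte 1 bit 2; 14 bits remain
Read 3: bits[10:21] width=11 -> value=892 (bin 01101111100); offset now 21 = byte 2 bit 5; 3 bits remain
Read 4: bits[21:22] width=1 -> value=0 (bin 0); offset now 22 = byte 2 bit 6; 2 bits remain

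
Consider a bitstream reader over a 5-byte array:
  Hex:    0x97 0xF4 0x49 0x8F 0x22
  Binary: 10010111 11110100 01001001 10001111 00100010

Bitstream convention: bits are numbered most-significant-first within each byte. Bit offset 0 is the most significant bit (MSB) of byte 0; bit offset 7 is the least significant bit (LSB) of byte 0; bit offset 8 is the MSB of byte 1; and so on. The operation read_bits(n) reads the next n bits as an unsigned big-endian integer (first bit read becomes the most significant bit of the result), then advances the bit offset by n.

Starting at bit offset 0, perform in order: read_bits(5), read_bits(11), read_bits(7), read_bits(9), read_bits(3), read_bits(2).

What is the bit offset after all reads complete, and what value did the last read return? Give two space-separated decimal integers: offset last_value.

Answer: 37 0

Derivation:
Read 1: bits[0:5] width=5 -> value=18 (bin 10010); offset now 5 = byte 0 bit 5; 35 bits remain
Read 2: bits[5:16] width=11 -> value=2036 (bin 11111110100); offset now 16 = byte 2 bit 0; 24 bits remain
Read 3: bits[16:23] width=7 -> value=36 (bin 0100100); offset now 23 = byte 2 bit 7; 17 bits remain
Read 4: bits[23:32] width=9 -> value=399 (bin 110001111); offset now 32 = byte 4 bit 0; 8 bits remain
Read 5: bits[32:35] width=3 -> value=1 (bin 001); offset now 35 = byte 4 bit 3; 5 bits remain
Read 6: bits[35:37] width=2 -> value=0 (bin 00); offset now 37 = byte 4 bit 5; 3 bits remain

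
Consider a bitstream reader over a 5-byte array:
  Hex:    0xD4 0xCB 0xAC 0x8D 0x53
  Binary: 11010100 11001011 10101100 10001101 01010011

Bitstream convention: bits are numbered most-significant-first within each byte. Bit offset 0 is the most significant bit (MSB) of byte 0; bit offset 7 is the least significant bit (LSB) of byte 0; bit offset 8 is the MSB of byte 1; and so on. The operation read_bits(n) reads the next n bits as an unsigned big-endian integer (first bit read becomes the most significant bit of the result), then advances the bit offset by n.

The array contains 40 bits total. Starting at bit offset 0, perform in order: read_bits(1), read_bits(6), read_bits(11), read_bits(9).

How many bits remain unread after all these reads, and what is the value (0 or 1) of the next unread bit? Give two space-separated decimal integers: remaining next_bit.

Read 1: bits[0:1] width=1 -> value=1 (bin 1); offset now 1 = byte 0 bit 1; 39 bits remain
Read 2: bits[1:7] width=6 -> value=42 (bin 101010); offset now 7 = byte 0 bit 7; 33 bits remain
Read 3: bits[7:18] width=11 -> value=814 (bin 01100101110); offset now 18 = byte 2 bit 2; 22 bits remain
Read 4: bits[18:27] width=9 -> value=356 (bin 101100100); offset now 27 = byte 3 bit 3; 13 bits remain

Answer: 13 0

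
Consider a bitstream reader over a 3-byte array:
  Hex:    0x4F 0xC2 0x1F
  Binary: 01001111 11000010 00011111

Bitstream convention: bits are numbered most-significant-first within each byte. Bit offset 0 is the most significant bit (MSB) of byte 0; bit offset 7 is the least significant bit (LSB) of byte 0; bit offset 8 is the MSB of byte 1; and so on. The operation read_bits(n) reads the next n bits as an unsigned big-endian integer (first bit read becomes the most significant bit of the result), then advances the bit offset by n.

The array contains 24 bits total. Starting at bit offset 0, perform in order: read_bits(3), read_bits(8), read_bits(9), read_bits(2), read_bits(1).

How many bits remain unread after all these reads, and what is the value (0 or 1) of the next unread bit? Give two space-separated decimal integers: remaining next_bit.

Read 1: bits[0:3] width=3 -> value=2 (bin 010); offset now 3 = byte 0 bit 3; 21 bits remain
Read 2: bits[3:11] width=8 -> value=126 (bin 01111110); offset now 11 = byte 1 bit 3; 13 bits remain
Read 3: bits[11:20] width=9 -> value=33 (bin 000100001); offset now 20 = byte 2 bit 4; 4 bits remain
Read 4: bits[20:22] width=2 -> value=3 (bin 11); offset now 22 = byte 2 bit 6; 2 bits remain
Read 5: bits[22:23] width=1 -> value=1 (bin 1); offset now 23 = byte 2 bit 7; 1 bits remain

Answer: 1 1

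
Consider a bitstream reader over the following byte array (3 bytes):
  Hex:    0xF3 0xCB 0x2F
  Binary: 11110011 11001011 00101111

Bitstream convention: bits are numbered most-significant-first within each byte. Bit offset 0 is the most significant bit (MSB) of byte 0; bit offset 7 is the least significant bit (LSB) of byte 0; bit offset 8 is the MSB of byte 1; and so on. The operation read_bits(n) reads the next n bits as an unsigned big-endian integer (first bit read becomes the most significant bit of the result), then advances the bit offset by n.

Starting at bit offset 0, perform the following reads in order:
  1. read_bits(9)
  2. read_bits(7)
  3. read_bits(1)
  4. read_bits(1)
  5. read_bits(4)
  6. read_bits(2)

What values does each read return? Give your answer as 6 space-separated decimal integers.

Answer: 487 75 0 0 11 3

Derivation:
Read 1: bits[0:9] width=9 -> value=487 (bin 111100111); offset now 9 = byte 1 bit 1; 15 bits remain
Read 2: bits[9:16] width=7 -> value=75 (bin 1001011); offset now 16 = byte 2 bit 0; 8 bits remain
Read 3: bits[16:17] width=1 -> value=0 (bin 0); offset now 17 = byte 2 bit 1; 7 bits remain
Read 4: bits[17:18] width=1 -> value=0 (bin 0); offset now 18 = byte 2 bit 2; 6 bits remain
Read 5: bits[18:22] width=4 -> value=11 (bin 1011); offset now 22 = byte 2 bit 6; 2 bits remain
Read 6: bits[22:24] width=2 -> value=3 (bin 11); offset now 24 = byte 3 bit 0; 0 bits remain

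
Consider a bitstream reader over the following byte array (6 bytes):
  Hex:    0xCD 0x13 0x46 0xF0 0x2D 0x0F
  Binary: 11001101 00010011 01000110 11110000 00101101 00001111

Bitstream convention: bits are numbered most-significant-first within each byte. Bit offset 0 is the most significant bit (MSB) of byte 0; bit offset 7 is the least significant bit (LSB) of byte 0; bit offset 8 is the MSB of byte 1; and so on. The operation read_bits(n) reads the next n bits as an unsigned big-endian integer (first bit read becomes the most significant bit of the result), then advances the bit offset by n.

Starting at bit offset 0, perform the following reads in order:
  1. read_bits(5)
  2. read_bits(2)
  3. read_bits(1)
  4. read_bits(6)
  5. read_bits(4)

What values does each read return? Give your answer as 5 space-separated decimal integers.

Read 1: bits[0:5] width=5 -> value=25 (bin 11001); offset now 5 = byte 0 bit 5; 43 bits remain
Read 2: bits[5:7] width=2 -> value=2 (bin 10); offset now 7 = byte 0 bit 7; 41 bits remain
Read 3: bits[7:8] width=1 -> value=1 (bin 1); offset now 8 = byte 1 bit 0; 40 bits remain
Read 4: bits[8:14] width=6 -> value=4 (bin 000100); offset now 14 = byte 1 bit 6; 34 bits remain
Read 5: bits[14:18] width=4 -> value=13 (bin 1101); offset now 18 = byte 2 bit 2; 30 bits remain

Answer: 25 2 1 4 13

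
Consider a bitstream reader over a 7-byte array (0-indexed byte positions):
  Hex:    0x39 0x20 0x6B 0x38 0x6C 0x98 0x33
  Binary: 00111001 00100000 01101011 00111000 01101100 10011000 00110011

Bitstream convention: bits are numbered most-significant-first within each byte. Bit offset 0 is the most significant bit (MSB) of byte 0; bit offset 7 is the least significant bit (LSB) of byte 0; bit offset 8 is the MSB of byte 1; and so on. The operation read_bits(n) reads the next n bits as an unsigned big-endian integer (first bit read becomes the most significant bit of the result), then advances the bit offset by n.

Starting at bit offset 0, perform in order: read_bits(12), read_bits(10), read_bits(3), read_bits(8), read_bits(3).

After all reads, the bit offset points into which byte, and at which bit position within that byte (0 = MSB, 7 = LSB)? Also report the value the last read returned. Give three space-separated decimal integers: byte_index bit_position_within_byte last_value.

Answer: 4 4 6

Derivation:
Read 1: bits[0:12] width=12 -> value=914 (bin 001110010010); offset now 12 = byte 1 bit 4; 44 bits remain
Read 2: bits[12:22] width=10 -> value=26 (bin 0000011010); offset now 22 = byte 2 bit 6; 34 bits remain
Read 3: bits[22:25] width=3 -> value=6 (bin 110); offset now 25 = byte 3 bit 1; 31 bits remain
Read 4: bits[25:33] width=8 -> value=112 (bin 01110000); offset now 33 = byte 4 bit 1; 23 bits remain
Read 5: bits[33:36] width=3 -> value=6 (bin 110); offset now 36 = byte 4 bit 4; 20 bits remain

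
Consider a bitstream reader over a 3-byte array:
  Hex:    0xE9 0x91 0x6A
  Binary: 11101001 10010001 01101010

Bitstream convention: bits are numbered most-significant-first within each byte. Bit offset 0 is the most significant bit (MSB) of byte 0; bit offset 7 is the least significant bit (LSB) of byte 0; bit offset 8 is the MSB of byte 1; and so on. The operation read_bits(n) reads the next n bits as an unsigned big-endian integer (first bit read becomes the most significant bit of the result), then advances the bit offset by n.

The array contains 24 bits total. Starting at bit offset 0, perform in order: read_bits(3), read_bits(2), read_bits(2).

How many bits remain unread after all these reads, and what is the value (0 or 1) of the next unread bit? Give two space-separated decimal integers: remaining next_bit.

Answer: 17 1

Derivation:
Read 1: bits[0:3] width=3 -> value=7 (bin 111); offset now 3 = byte 0 bit 3; 21 bits remain
Read 2: bits[3:5] width=2 -> value=1 (bin 01); offset now 5 = byte 0 bit 5; 19 bits remain
Read 3: bits[5:7] width=2 -> value=0 (bin 00); offset now 7 = byte 0 bit 7; 17 bits remain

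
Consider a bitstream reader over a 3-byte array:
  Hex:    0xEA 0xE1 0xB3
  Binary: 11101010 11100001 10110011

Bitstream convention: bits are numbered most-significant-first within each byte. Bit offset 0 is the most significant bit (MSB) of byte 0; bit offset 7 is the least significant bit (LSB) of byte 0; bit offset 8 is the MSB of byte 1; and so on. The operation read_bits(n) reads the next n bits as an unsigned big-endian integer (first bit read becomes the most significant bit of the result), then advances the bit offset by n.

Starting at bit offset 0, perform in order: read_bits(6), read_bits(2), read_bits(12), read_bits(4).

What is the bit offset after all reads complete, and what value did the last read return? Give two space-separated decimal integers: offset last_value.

Answer: 24 3

Derivation:
Read 1: bits[0:6] width=6 -> value=58 (bin 111010); offset now 6 = byte 0 bit 6; 18 bits remain
Read 2: bits[6:8] width=2 -> value=2 (bin 10); offset now 8 = byte 1 bit 0; 16 bits remain
Read 3: bits[8:20] width=12 -> value=3611 (bin 111000011011); offset now 20 = byte 2 bit 4; 4 bits remain
Read 4: bits[20:24] width=4 -> value=3 (bin 0011); offset now 24 = byte 3 bit 0; 0 bits remain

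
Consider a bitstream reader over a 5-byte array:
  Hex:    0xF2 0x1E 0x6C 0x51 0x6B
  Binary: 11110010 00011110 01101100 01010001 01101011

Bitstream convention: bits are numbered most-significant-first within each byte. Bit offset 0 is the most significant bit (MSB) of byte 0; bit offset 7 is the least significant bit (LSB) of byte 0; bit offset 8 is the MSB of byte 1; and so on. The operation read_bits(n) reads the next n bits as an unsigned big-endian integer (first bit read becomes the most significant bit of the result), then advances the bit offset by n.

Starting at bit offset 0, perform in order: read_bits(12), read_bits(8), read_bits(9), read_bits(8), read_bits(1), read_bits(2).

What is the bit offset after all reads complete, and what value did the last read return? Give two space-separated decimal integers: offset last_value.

Answer: 40 3

Derivation:
Read 1: bits[0:12] width=12 -> value=3873 (bin 111100100001); offset now 12 = byte 1 bit 4; 28 bits remain
Read 2: bits[12:20] width=8 -> value=230 (bin 11100110); offset now 20 = byte 2 bit 4; 20 bits remain
Read 3: bits[20:29] width=9 -> value=394 (bin 110001010); offset now 29 = byte 3 bit 5; 11 bits remain
Read 4: bits[29:37] width=8 -> value=45 (bin 00101101); offset now 37 = byte 4 bit 5; 3 bits remain
Read 5: bits[37:38] width=1 -> value=0 (bin 0); offset now 38 = byte 4 bit 6; 2 bits remain
Read 6: bits[38:40] width=2 -> value=3 (bin 11); offset now 40 = byte 5 bit 0; 0 bits remain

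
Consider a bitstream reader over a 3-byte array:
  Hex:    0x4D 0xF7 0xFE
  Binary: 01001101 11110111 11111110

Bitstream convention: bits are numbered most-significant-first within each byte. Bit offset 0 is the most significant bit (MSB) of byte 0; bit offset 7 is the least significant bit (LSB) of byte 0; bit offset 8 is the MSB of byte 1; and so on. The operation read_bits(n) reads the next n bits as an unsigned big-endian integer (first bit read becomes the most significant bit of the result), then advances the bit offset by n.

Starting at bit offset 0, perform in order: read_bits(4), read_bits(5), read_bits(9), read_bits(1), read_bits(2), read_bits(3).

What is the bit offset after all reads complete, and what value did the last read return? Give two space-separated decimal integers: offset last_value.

Answer: 24 6

Derivation:
Read 1: bits[0:4] width=4 -> value=4 (bin 0100); offset now 4 = byte 0 bit 4; 20 bits remain
Read 2: bits[4:9] width=5 -> value=27 (bin 11011); offset now 9 = byte 1 bit 1; 15 bits remain
Read 3: bits[9:18] width=9 -> value=479 (bin 111011111); offset now 18 = byte 2 bit 2; 6 bits remain
Read 4: bits[18:19] width=1 -> value=1 (bin 1); offset now 19 = byte 2 bit 3; 5 bits remain
Read 5: bits[19:21] width=2 -> value=3 (bin 11); offset now 21 = byte 2 bit 5; 3 bits remain
Read 6: bits[21:24] width=3 -> value=6 (bin 110); offset now 24 = byte 3 bit 0; 0 bits remain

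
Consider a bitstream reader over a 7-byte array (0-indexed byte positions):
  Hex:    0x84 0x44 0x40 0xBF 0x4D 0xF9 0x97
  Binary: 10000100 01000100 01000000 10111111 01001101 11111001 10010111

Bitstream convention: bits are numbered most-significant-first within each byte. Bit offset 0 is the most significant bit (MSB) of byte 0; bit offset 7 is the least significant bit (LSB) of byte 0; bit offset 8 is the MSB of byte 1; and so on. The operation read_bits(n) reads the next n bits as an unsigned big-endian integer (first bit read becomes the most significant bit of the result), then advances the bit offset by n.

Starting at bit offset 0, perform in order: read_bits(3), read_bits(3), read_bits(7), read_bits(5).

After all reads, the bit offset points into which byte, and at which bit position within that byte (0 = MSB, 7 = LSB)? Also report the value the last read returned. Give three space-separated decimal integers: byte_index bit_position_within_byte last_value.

Answer: 2 2 17

Derivation:
Read 1: bits[0:3] width=3 -> value=4 (bin 100); offset now 3 = byte 0 bit 3; 53 bits remain
Read 2: bits[3:6] width=3 -> value=1 (bin 001); offset now 6 = byte 0 bit 6; 50 bits remain
Read 3: bits[6:13] width=7 -> value=8 (bin 0001000); offset now 13 = byte 1 bit 5; 43 bits remain
Read 4: bits[13:18] width=5 -> value=17 (bin 10001); offset now 18 = byte 2 bit 2; 38 bits remain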